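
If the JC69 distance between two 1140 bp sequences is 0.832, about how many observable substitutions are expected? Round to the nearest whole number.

Invert JC69: p = (3/4)(1 − e^(−4d/3)) = 0.75 × (1 − e^(-1.109333)) = 0.75 × (1 − 0.329779) = 0.502666.
Expected differing sites = pL ≈ 0.502666 × 1140 = 573.03924 ≈ 573.

573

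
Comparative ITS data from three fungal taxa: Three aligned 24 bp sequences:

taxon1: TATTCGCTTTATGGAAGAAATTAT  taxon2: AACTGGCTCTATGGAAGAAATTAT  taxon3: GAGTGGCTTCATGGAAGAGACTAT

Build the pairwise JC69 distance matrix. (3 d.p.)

d(taxon1,taxon2) = 0.188, d(taxon1,taxon3) = 0.304, d(taxon2,taxon3) = 0.304

taxon1–taxon2: 4/24 sites differ → p ≈ 0.166667, d = −0.75 ln(1 − 0.222223) = 0.188487 ≈ 0.188.
taxon1–taxon3: 6/24 sites differ → p = 0.25, d = −0.75 ln(1 − 0.333333) = 0.304098 ≈ 0.304.
taxon2–taxon3: 6/24 sites differ → p = 0.25, d = −0.75 ln(1 − 0.333333) = 0.304098 ≈ 0.304.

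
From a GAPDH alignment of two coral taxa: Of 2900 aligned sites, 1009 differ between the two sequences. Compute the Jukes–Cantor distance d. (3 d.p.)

0.468

p = 1009/2900 ≈ 0.347931.
d = −(3/4) ln(1 − 4p/3) = −0.75 ln(1 − 0.463908) = −0.75 ln(0.536092)
  = −0.75 × (-0.623449) = 0.467587 substitutions/site.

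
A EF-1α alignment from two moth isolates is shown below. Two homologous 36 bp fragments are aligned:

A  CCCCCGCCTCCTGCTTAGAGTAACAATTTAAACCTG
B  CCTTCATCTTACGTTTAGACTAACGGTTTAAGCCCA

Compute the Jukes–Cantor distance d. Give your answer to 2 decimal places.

0.55

The sequences differ at 14 of 36 sites, so p = 14/36 ≈ 0.388889.
d = −(3/4) ln(1 − 4p/3) = −0.75 ln(1 − 0.518519) = −0.75 ln(0.481481)
  = −0.75 × (-0.730889) = 0.548167 substitutions/site.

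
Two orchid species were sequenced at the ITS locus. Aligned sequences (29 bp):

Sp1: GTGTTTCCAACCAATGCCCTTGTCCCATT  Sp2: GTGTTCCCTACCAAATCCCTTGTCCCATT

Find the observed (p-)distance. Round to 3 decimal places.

0.138

The sequences differ at 4 of 29 positions (sites 6, 9, 15, 16).
p = 4/29 = 0.137931… ≈ 0.138 (to 3 d.p.).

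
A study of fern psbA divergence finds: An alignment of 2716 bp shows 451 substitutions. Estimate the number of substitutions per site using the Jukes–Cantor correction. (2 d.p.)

p = 451/2716 ≈ 0.166053.
d = −(3/4) ln(1 − 4p/3) = −0.75 ln(1 − 0.221404) = −0.75 ln(0.778596)
  = −0.75 × (-0.250263) = 0.187697 substitutions/site.

0.19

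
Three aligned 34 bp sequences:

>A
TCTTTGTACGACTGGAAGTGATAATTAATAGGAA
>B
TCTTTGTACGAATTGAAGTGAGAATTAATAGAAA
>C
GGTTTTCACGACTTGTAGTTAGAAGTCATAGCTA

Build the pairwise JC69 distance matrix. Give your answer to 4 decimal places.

d(A,B) = 0.1280, d(A,C) = 0.4770, d(B,C) = 0.4234

A–B: 4/34 sites differ → p ≈ 0.117647, d = −0.75 ln(1 − 0.156863) = 0.127969 ≈ 0.1280.
A–C: 12/34 sites differ → p ≈ 0.352941, d = −0.75 ln(1 − 0.470588) = 0.476991 ≈ 0.4770.
B–C: 11/34 sites differ → p ≈ 0.323529, d = −0.75 ln(1 − 0.431372) = 0.423397 ≈ 0.4234.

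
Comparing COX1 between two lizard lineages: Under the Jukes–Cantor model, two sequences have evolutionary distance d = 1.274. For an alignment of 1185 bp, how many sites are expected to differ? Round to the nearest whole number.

726

Invert JC69: p = (3/4)(1 − e^(−4d/3)) = 0.75 × (1 − e^(-1.698667)) = 0.75 × (1 − 0.182927) = 0.612805.
Expected differing sites = pL ≈ 0.612805 × 1185 = 726.173925 ≈ 726.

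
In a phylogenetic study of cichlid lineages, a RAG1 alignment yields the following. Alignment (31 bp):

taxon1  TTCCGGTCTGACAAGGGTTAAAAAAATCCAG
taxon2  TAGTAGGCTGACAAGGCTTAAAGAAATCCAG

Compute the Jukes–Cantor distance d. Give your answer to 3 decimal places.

0.269

The sequences differ at 7 of 31 sites (2, 3, 4, 5, 7, 17, 23), so p = 7/31 ≈ 0.225806.
d = −(3/4) ln(1 − 4p/3) = −0.75 ln(1 − 0.301075) = −0.75 ln(0.698925)
  = −0.75 × (-0.358212) = 0.268659 substitutions/site.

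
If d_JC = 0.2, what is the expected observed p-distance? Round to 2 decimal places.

p = (3/4)(1 − e^(−4d/3)) = 0.75 × (1 − e^(-0.266667)) = 0.75 × (1 − 0.765928) = 0.175554.

0.18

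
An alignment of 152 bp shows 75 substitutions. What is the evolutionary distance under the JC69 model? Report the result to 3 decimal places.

p = 75/152 ≈ 0.493421.
d = −(3/4) ln(1 − 4p/3) = −0.75 ln(1 − 0.657895) = −0.75 ln(0.342105)
  = −0.75 × (-1.072638) = 0.804479 substitutions/site.

0.804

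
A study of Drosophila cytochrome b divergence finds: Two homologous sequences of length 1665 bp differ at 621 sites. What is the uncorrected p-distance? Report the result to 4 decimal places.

0.3730

p = 621/1665 = 0.372972… ≈ 0.3730 (to 4 d.p.).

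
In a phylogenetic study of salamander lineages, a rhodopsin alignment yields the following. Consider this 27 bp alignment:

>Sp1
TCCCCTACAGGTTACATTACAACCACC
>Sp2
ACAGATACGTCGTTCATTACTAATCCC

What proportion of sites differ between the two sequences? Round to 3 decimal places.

The sequences differ at 13 of 27 positions.
p = 13/27 = 0.481481… ≈ 0.481 (to 3 d.p.).

0.481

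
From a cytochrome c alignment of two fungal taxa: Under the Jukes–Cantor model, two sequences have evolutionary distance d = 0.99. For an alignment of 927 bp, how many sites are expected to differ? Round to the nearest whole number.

510

Invert JC69: p = (3/4)(1 − e^(−4d/3)) = 0.75 × (1 − e^(-1.32)) = 0.75 × (1 − 0.267135) = 0.549649.
Expected differing sites = pL ≈ 0.549649 × 927 = 509.524623 ≈ 510.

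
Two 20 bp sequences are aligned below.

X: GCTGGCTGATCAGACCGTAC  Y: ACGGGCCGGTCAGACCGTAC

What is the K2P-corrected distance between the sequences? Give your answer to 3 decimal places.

0.242

Of 20 sites, 3 differences are transitions and 1 are transversions, so P = 3/20 = 0.15 and Q = 1/20 = 0.05.
Under the Kimura two-parameter model, d = −½ ln(1 − 2P − Q) − ¼ ln(1 − 2Q).
1 − 2P − Q = 0.65, giving −½ ln(0.65) = 0.215391.
1 − 2Q = 0.9, giving −¼ ln(0.9) = 0.026340.
d = 0.215391 + 0.026340 = 0.241731.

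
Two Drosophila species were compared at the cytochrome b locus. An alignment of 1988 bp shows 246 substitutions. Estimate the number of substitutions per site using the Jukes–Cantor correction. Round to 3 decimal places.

0.135

p = 246/1988 ≈ 0.123742.
d = −(3/4) ln(1 − 4p/3) = −0.75 ln(1 − 0.164989) = −0.75 ln(0.835011)
  = −0.75 × (-0.180310) = 0.135233 substitutions/site.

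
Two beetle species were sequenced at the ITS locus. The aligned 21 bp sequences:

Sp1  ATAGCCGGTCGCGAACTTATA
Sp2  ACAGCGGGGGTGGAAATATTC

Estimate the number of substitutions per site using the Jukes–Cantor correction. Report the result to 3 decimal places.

0.756

The sequences differ at 10 of 21 sites (2, 6, 9, 10, 11, 12, 16, 18, 19, 21), so p = 10/21 ≈ 0.47619.
d = −(3/4) ln(1 − 4p/3) = −0.75 ln(1 − 0.63492) = −0.75 ln(0.36508)
  = −0.75 × (-1.007639) = 0.755729 substitutions/site.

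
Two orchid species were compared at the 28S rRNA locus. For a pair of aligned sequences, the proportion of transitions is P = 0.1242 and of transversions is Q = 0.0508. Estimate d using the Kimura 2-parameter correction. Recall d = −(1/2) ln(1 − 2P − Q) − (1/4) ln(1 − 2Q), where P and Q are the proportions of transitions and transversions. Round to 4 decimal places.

Under the Kimura two-parameter model, d = −½ ln(1 − 2P − Q) − ¼ ln(1 − 2Q).
1 − 2P − Q = 0.7008, giving −½ ln(0.7008) = 0.177766.
1 − 2Q = 0.8984, giving −¼ ln(0.8984) = 0.026785.
d = 0.177766 + 0.026785 = 0.204551.

0.2046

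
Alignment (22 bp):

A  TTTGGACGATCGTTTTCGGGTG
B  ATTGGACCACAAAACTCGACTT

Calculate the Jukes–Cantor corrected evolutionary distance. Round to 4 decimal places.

The sequences differ at 11 of 22 sites, so p = 11/22 = 0.5.
d = −(3/4) ln(1 − 4p/3) = −0.75 ln(1 − 0.666667) = −0.75 ln(0.333333)
  = −0.75 × (-1.098613) = 0.823960 substitutions/site.

0.8240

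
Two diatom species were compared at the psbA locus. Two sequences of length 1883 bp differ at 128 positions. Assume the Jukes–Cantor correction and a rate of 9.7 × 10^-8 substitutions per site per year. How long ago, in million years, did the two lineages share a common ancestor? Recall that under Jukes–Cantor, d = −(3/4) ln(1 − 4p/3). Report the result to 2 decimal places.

0.37

p = 128/1883 ≈ 0.067977.
d = −(3/4) ln(1 − 4p/3) = −0.75 ln(1 − 0.090636) = −0.75 ln(0.909364)
  = −0.75 × (-0.095010) = 0.071258 substitutions/site.
Under a molecular clock d = 2μt, so t = d/(2μ) = 0.071258 / (2 × 9.7 × 10^-8) = 0.37 million years.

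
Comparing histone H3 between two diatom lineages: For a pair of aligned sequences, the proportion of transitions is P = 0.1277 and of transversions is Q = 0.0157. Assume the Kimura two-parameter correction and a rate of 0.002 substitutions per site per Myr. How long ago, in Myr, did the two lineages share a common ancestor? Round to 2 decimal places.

41.52

Under the Kimura two-parameter model, d = −½ ln(1 − 2P − Q) − ¼ ln(1 − 2Q).
1 − 2P − Q = 0.7289, giving −½ ln(0.7289) = 0.158109.
1 − 2Q = 0.9686, giving −¼ ln(0.9686) = 0.007976.
d = 0.158109 + 0.007976 = 0.166085.
Under a molecular clock d = 2μt, so t = d/(2μ) = 0.166085 / (2 × 0.002) = 41.52 Myr.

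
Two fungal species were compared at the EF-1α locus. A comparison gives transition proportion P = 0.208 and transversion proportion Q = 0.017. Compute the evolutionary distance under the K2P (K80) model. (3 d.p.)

Under the Kimura two-parameter model, d = −½ ln(1 − 2P − Q) − ¼ ln(1 − 2Q).
1 − 2P − Q = 0.567, giving −½ ln(0.567) = 0.283698.
1 − 2Q = 0.966, giving −¼ ln(0.966) = 0.008648.
d = 0.283698 + 0.008648 = 0.292346.

0.292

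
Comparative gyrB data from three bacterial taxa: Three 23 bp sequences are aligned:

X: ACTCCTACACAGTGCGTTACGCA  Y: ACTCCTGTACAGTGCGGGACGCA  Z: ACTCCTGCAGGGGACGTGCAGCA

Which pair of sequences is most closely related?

X and Y

X–Y: 4/23 differ, p = 0.174, d = 0.198.
X–Z: 8/23 differ, p = 0.348, d = 0.467.
Y–Z: 8/23 differ, p = 0.348, d = 0.467.
The smallest distance is between X and Y.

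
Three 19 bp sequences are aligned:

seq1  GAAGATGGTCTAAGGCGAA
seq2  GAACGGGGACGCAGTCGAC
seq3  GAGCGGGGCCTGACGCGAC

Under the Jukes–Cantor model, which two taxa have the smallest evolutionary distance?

seq2 and seq3

seq1–seq2: 8/19 differ, p = 0.421, d = 0.618.
seq1–seq3: 8/19 differ, p = 0.421, d = 0.618.
seq2–seq3: 6/19 differ, p = 0.316, d = 0.410.
The smallest distance is between seq2 and seq3.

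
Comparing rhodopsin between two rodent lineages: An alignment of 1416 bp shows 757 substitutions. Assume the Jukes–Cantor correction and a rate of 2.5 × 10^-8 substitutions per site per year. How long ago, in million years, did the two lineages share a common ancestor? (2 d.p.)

18.71

p = 757/1416 ≈ 0.534605.
d = −(3/4) ln(1 − 4p/3) = −0.75 ln(1 − 0.712807) = −0.75 ln(0.287193)
  = −0.75 × (-1.247601) = 0.935701 substitutions/site.
Under a molecular clock d = 2μt, so t = d/(2μ) = 0.935701 / (2 × 2.5 × 10^-8) = 18.71 million years.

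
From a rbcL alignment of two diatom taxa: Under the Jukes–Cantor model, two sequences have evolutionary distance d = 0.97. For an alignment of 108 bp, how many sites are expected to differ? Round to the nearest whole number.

59

Invert JC69: p = (3/4)(1 − e^(−4d/3)) = 0.75 × (1 − e^(-1.293333)) = 0.75 × (1 − 0.274355) = 0.544234.
Expected differing sites = pL ≈ 0.544234 × 108 = 58.777272 ≈ 59.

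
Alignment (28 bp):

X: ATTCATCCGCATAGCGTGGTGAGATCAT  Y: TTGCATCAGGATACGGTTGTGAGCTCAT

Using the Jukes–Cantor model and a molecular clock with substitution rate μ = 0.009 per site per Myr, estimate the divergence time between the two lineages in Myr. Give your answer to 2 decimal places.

19.98

The sequences differ at 8 of 28 sites (1, 3, 8, 10, 14, 15, 18, 24), so p = 8/28 ≈ 0.285714.
d = −(3/4) ln(1 − 4p/3) = −0.75 ln(1 − 0.380952) = −0.75 ln(0.619048)
  = −0.75 × (-0.479572) = 0.359679 substitutions/site.
Under a molecular clock d = 2μt, so t = d/(2μ) = 0.359679 / (2 × 0.009) = 19.98 Myr.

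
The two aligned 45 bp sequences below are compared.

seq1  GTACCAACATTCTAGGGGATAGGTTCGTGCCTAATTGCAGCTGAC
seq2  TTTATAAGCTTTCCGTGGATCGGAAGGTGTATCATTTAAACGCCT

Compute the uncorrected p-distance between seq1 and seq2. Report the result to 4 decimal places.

0.5333

The sequences differ at 24 of 45 positions.
p = 24/45 = 0.533333… ≈ 0.5333 (to 4 d.p.).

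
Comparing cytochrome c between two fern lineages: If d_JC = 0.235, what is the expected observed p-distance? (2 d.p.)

0.20

p = (3/4)(1 − e^(−4d/3)) = 0.75 × (1 − e^(-0.313333)) = 0.75 × (1 − 0.731006) = 0.201746.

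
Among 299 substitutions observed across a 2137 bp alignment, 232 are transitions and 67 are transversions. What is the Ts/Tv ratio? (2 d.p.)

3.46

R = 232/67 = 3.462686… ≈ 3.46 (to 2 d.p.).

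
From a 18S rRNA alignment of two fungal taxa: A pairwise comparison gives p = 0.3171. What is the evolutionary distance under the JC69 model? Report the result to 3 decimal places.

d = −(3/4) ln(1 − 4p/3) = −0.75 ln(1 − 0.4228) = −0.75 ln(0.5772)
  = −0.75 × (-0.549566) = 0.412175 substitutions/site.

0.412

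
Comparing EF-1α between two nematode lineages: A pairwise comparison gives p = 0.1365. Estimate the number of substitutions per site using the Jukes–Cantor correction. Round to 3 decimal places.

0.151

d = −(3/4) ln(1 − 4p/3) = −0.75 ln(1 − 0.182) = −0.75 ln(0.818)
  = −0.75 × (-0.200893) = 0.150670 substitutions/site.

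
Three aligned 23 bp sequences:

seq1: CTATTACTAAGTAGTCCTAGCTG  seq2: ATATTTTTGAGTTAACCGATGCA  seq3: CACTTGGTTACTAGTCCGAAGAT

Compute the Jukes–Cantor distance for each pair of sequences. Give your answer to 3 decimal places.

d(seq1,seq2) = 0.892, d(seq1,seq3) = 0.761, d(seq2,seq3) = 1.051

seq1–seq2: 12/23 sites differ → p ≈ 0.521739, d = −0.75 ln(1 − 0.695652) = 0.892188 ≈ 0.892.
seq1–seq3: 11/23 sites differ → p ≈ 0.478261, d = −0.75 ln(1 − 0.637681) = 0.761423 ≈ 0.761.
seq2–seq3: 13/23 sites differ → p ≈ 0.565217, d = −0.75 ln(1 − 0.753623) = 1.050669 ≈ 1.051.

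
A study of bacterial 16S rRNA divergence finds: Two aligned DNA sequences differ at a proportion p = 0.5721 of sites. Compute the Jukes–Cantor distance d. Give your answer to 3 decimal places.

1.079

d = −(3/4) ln(1 − 4p/3) = −0.75 ln(1 − 0.7628) = −0.75 ln(0.2372)
  = −0.75 × (-1.438852) = 1.079139 substitutions/site.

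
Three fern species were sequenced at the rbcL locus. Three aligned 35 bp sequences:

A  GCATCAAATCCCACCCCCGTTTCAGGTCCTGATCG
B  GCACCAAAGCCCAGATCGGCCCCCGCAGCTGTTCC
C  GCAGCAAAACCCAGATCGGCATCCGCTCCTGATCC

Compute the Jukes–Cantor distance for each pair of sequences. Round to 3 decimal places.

d(A,B) = 0.635, d(A,C) = 0.407, d(B,C) = 0.233

A–B: 15/35 sites differ → p ≈ 0.428571, d = −0.75 ln(1 − 0.571428) = 0.635472 ≈ 0.635.
A–C: 11/35 sites differ → p ≈ 0.314286, d = −0.75 ln(1 − 0.419048) = 0.407315 ≈ 0.407.
B–C: 7/35 sites differ → p = 0.2, d = −0.75 ln(1 − 0.266667) = 0.232617 ≈ 0.233.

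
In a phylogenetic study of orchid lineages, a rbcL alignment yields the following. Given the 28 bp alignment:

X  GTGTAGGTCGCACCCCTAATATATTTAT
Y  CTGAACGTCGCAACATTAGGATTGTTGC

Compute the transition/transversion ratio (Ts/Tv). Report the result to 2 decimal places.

0.50

Transitions are A↔G and C↔T; transversions are all other mismatches.
Transitions: 4. Transversions: 8.
R = 4/8 = 0.50.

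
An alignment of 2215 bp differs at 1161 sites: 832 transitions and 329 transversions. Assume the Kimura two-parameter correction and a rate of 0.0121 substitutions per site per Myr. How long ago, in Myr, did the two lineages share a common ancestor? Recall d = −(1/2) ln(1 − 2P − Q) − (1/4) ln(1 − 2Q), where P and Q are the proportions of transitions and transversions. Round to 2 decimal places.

51.17

P = 832/2215 ≈ 0.375621 and Q = 329/2215 ≈ 0.148533.
Under the Kimura two-parameter model, d = −½ ln(1 − 2P − Q) − ¼ ln(1 − 2Q).
1 − 2P − Q = 0.100225, giving −½ ln(0.100225) = 1.150169.
1 − 2Q = 0.702934, giving −¼ ln(0.702934) = 0.088123.
d = 1.150169 + 0.088123 = 1.238292.
Under a molecular clock d = 2μt, so t = d/(2μ) = 1.238292 / (2 × 0.0121) = 51.17 Myr.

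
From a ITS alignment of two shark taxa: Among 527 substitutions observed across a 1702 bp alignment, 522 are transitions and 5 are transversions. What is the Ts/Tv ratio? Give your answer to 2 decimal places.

104.40

R = 522/5 = 104.40.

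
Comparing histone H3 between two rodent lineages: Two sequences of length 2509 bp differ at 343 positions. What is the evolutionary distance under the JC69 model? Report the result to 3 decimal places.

0.151

p = 343/2509 ≈ 0.136708.
d = −(3/4) ln(1 − 4p/3) = −0.75 ln(1 − 0.182277) = −0.75 ln(0.817723)
  = −0.75 × (-0.201232) = 0.150924 substitutions/site.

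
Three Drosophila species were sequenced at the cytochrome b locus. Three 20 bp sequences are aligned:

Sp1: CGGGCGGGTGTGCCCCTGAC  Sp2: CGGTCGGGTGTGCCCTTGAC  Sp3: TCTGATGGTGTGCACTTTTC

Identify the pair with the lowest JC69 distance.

Sp1–Sp2: 2/20 differ, p = 0.100, d = 0.107.
Sp1–Sp3: 9/20 differ, p = 0.450, d = 0.687.
Sp2–Sp3: 9/20 differ, p = 0.450, d = 0.687.
The smallest distance is between Sp1 and Sp2.

Sp1 and Sp2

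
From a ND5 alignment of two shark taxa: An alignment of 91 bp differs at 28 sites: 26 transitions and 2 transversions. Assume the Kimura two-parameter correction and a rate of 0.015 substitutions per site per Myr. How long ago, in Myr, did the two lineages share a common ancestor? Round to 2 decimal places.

P = 26/91 ≈ 0.285714 and Q = 2/91 ≈ 0.021978.
Under the Kimura two-parameter model, d = −½ ln(1 − 2P − Q) − ¼ ln(1 − 2Q).
1 − 2P − Q = 0.406594, giving −½ ln(0.406594) = 0.449970.
1 − 2Q = 0.956044, giving −¼ ln(0.956044) = 0.011238.
d = 0.449970 + 0.011238 = 0.461208.
Under a molecular clock d = 2μt, so t = d/(2μ) = 0.461208 / (2 × 0.015) = 15.37 Myr.

15.37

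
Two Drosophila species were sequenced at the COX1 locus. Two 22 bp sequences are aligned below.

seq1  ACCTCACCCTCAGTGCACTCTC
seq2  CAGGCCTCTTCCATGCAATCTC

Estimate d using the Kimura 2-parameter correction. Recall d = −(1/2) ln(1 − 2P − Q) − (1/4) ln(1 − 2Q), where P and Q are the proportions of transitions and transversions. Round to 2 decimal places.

0.70

Of 22 sites, 3 differences are transitions and 7 are transversions, so P = 3/22 ≈ 0.136364 and Q = 7/22 ≈ 0.318182.
Under the Kimura two-parameter model, d = −½ ln(1 − 2P − Q) − ¼ ln(1 − 2Q).
1 − 2P − Q = 0.40909, giving −½ ln(0.40909) = 0.446910.
1 − 2Q = 0.363636, giving −¼ ln(0.363636) = 0.252900.
d = 0.446910 + 0.252900 = 0.699810.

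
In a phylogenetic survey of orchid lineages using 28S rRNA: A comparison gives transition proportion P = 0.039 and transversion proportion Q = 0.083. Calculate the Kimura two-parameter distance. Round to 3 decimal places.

0.133

Under the Kimura two-parameter model, d = −½ ln(1 − 2P − Q) − ¼ ln(1 − 2Q).
1 − 2P − Q = 0.839, giving −½ ln(0.839) = 0.087772.
1 − 2Q = 0.834, giving −¼ ln(0.834) = 0.045380.
d = 0.087772 + 0.045380 = 0.133152.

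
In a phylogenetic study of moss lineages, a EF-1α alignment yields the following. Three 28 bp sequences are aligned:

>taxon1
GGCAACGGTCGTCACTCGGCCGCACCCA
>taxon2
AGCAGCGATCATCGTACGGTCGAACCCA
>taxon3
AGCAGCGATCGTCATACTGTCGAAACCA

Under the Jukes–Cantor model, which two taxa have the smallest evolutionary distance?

taxon2 and taxon3

taxon1–taxon2: 9/28 differ, p = 0.321, d = 0.420.
taxon1–taxon3: 9/28 differ, p = 0.321, d = 0.420.
taxon2–taxon3: 4/28 differ, p = 0.143, d = 0.158.
The smallest distance is between taxon2 and taxon3.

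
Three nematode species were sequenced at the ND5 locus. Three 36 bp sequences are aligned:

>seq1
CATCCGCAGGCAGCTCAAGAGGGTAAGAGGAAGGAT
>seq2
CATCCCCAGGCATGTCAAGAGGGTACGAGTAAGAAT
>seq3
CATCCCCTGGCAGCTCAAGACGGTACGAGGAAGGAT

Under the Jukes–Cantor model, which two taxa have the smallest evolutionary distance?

seq1–seq2: 6/36 differ, p = 0.167, d = 0.188.
seq1–seq3: 4/36 differ, p = 0.111, d = 0.120.
seq2–seq3: 6/36 differ, p = 0.167, d = 0.188.
The smallest distance is between seq1 and seq3.

seq1 and seq3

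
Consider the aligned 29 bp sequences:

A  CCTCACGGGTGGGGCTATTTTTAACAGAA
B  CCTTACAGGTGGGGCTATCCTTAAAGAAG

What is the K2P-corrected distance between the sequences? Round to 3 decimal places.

0.382

Of 29 sites, 7 differences are transitions and 1 are transversions, so P = 7/29 ≈ 0.241379 and Q = 1/29 ≈ 0.034483.
Under the Kimura two-parameter model, d = −½ ln(1 − 2P − Q) − ¼ ln(1 − 2Q).
1 − 2P − Q = 0.482759, giving −½ ln(0.482759) = 0.364119.
1 − 2Q = 0.931034, giving −¼ ln(0.931034) = 0.017865.
d = 0.364119 + 0.017865 = 0.381984.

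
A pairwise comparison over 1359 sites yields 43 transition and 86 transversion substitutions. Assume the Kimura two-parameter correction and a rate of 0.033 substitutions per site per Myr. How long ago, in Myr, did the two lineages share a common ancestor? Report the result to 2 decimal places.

1.54

P = 43/1359 ≈ 0.031641 and Q = 86/1359 ≈ 0.063282.
Under the Kimura two-parameter model, d = −½ ln(1 − 2P − Q) − ¼ ln(1 − 2Q).
1 − 2P − Q = 0.873436, giving −½ ln(0.873436) = 0.067660.
1 − 2Q = 0.873436, giving −¼ ln(0.873436) = 0.033830.
d = 0.067660 + 0.033830 = 0.101490.
Under a molecular clock d = 2μt, so t = d/(2μ) = 0.101490 / (2 × 0.033) = 1.54 Myr.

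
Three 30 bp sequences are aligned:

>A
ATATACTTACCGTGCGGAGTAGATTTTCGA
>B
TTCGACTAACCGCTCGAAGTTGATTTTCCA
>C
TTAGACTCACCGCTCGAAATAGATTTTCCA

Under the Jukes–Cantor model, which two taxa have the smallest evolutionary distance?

B and C

A–B: 9/30 differ, p = 0.300, d = 0.383.
A–C: 8/30 differ, p = 0.267, d = 0.330.
B–C: 4/30 differ, p = 0.133, d = 0.147.
The smallest distance is between B and C.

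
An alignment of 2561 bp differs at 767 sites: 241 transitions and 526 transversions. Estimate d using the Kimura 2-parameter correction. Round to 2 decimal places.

0.38

P = 241/2561 ≈ 0.094104 and Q = 526/2561 ≈ 0.205389.
Under the Kimura two-parameter model, d = −½ ln(1 − 2P − Q) − ¼ ln(1 − 2Q).
1 − 2P − Q = 0.606403, giving −½ ln(0.606403) = 0.250105.
1 − 2Q = 0.589222, giving −¼ ln(0.589222) = 0.132238.
d = 0.250105 + 0.132238 = 0.382343.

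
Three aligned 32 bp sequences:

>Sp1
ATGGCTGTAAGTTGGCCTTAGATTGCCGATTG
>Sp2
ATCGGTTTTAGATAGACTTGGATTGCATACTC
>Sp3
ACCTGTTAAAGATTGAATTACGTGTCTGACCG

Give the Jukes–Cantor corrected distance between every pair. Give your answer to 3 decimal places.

Sp1–Sp2: 12/32 sites differ → p = 0.375, d = −0.75 ln(1 − 0.5) = 0.519860 ≈ 0.520.
Sp1–Sp3: 17/32 sites differ → p = 0.53125, d = −0.75 ln(1 − 0.708333) = 0.924107 ≈ 0.924.
Sp2–Sp3: 15/32 sites differ → p = 0.46875, d = −0.75 ln(1 − 0.625) = 0.735622 ≈ 0.736.

d(Sp1,Sp2) = 0.520, d(Sp1,Sp3) = 0.924, d(Sp2,Sp3) = 0.736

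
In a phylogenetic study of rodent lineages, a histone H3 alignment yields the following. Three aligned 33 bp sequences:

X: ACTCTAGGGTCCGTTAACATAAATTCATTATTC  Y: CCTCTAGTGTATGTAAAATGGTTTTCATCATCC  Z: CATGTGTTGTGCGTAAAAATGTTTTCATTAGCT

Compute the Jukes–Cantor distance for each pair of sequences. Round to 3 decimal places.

X–Y: 13/33 sites differ → p ≈ 0.393939, d = −0.75 ln(1 − 0.525252) = 0.558728 ≈ 0.559.
X–Z: 15/33 sites differ → p ≈ 0.454545, d = −0.75 ln(1 − 0.60606) = 0.698667 ≈ 0.699.
Y–Z: 11/33 sites differ → p ≈ 0.333333, d = −0.75 ln(1 − 0.444444) = 0.440839 ≈ 0.441.

d(X,Y) = 0.559, d(X,Z) = 0.699, d(Y,Z) = 0.441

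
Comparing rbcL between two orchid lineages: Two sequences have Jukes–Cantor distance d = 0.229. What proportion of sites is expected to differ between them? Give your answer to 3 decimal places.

0.197

p = (3/4)(1 − e^(−4d/3)) = 0.75 × (1 − e^(-0.305333)) = 0.75 × (1 − 0.736878) = 0.197342.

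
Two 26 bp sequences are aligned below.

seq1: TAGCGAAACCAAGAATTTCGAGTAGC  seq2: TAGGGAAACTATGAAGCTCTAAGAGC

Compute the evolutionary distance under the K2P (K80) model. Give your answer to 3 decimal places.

Of 26 sites, 3 differences are transitions and 5 are transversions, so P = 3/26 ≈ 0.115385 and Q = 5/26 ≈ 0.192308.
Under the Kimura two-parameter model, d = −½ ln(1 − 2P − Q) − ¼ ln(1 − 2Q).
1 − 2P − Q = 0.576922, giving −½ ln(0.576922) = 0.275024.
1 − 2Q = 0.615384, giving −¼ ln(0.615384) = 0.121377.
d = 0.275024 + 0.121377 = 0.396401.

0.396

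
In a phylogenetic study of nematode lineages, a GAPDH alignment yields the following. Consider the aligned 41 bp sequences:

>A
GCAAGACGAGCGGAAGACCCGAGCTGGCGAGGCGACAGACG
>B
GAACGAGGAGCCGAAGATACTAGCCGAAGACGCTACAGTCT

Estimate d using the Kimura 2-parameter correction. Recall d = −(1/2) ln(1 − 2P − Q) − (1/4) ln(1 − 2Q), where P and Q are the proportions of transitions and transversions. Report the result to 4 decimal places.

Of 41 sites, 3 differences are transitions and 11 are transversions, so P = 3/41 ≈ 0.073171 and Q = 11/41 ≈ 0.268293.
Under the Kimura two-parameter model, d = −½ ln(1 − 2P − Q) − ¼ ln(1 − 2Q).
1 − 2P − Q = 0.585365, giving −½ ln(0.585365) = 0.267760.
1 − 2Q = 0.463414, giving −¼ ln(0.463414) = 0.192284.
d = 0.267760 + 0.192284 = 0.460044.

0.4600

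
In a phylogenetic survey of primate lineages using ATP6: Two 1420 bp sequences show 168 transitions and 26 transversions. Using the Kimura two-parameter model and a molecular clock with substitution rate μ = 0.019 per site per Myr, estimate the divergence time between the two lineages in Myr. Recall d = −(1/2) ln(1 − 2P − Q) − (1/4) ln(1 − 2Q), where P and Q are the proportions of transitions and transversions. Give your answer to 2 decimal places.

4.12

P = 168/1420 ≈ 0.11831 and Q = 26/1420 ≈ 0.01831.
Under the Kimura two-parameter model, d = −½ ln(1 − 2P − Q) − ¼ ln(1 − 2Q).
1 − 2P − Q = 0.74507, giving −½ ln(0.74507) = 0.147139.
1 − 2Q = 0.96338, giving −¼ ln(0.96338) = 0.009327.
d = 0.147139 + 0.009327 = 0.156466.
Under a molecular clock d = 2μt, so t = d/(2μ) = 0.156466 / (2 × 0.019) = 4.12 Myr.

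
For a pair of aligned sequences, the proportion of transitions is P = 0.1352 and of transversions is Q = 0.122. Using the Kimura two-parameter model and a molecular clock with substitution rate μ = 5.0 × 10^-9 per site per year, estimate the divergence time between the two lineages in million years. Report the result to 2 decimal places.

Under the Kimura two-parameter model, d = −½ ln(1 − 2P − Q) − ¼ ln(1 − 2Q).
1 − 2P − Q = 0.6076, giving −½ ln(0.6076) = 0.249119.
1 − 2Q = 0.756, giving −¼ ln(0.756) = 0.069928.
d = 0.249119 + 0.069928 = 0.319047.
Under a molecular clock d = 2μt, so t = d/(2μ) = 0.319047 / (2 × 5.0 × 10^-9) = 31.90 million years.

31.90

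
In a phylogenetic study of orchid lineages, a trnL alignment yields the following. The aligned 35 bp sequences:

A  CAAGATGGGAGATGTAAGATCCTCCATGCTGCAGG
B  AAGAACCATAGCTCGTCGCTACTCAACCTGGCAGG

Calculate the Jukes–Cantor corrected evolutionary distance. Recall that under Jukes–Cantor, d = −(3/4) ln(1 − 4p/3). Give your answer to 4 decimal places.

The sequences differ at 19 of 35 sites, so p = 19/35 ≈ 0.542857.
d = −(3/4) ln(1 − 4p/3) = −0.75 ln(1 − 0.723809) = −0.75 ln(0.276191)
  = −0.75 × (-1.286663) = 0.964997 substitutions/site.

0.9650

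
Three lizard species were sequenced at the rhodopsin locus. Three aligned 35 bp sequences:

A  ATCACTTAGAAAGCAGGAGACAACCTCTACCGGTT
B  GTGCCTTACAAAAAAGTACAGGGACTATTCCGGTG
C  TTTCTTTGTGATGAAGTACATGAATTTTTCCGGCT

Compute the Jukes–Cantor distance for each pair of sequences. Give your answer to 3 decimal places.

d(A,B) = 0.635, d(A,C) = 0.868, d(B,C) = 0.572

A–B: 15/35 sites differ → p ≈ 0.428571, d = −0.75 ln(1 − 0.571428) = 0.635472 ≈ 0.635.
A–C: 18/35 sites differ → p ≈ 0.514286, d = −0.75 ln(1 − 0.685715) = 0.868091 ≈ 0.868.
B–C: 14/35 sites differ → p = 0.4, d = −0.75 ln(1 − 0.533333) = 0.571605 ≈ 0.572.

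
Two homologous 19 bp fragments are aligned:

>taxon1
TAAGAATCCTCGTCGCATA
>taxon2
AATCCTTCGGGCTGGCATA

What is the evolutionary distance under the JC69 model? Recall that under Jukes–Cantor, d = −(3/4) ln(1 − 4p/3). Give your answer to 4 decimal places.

The sequences differ at 10 of 19 sites (1, 3, 4, 5, 6, 9, 10, 11, 12, 14), so p = 10/19 ≈ 0.526316.
d = −(3/4) ln(1 − 4p/3) = −0.75 ln(1 − 0.701755) = −0.75 ln(0.298245)
  = −0.75 × (-1.209840) = 0.907380 substitutions/site.

0.9074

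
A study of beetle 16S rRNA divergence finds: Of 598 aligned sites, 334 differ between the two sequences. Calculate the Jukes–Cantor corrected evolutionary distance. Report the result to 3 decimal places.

1.024

p = 334/598 ≈ 0.558528.
d = −(3/4) ln(1 − 4p/3) = −0.75 ln(1 − 0.744704) = −0.75 ln(0.255296)
  = −0.75 × (-1.365332) = 1.023999 substitutions/site.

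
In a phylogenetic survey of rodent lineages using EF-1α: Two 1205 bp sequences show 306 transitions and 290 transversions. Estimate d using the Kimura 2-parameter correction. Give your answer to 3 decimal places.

0.854

P = 306/1205 ≈ 0.253942 and Q = 290/1205 ≈ 0.240664.
Under the Kimura two-parameter model, d = −½ ln(1 − 2P − Q) − ¼ ln(1 − 2Q).
1 − 2P − Q = 0.251452, giving −½ ln(0.251452) = 0.690252.
1 − 2Q = 0.518672, giving −¼ ln(0.518672) = 0.164121.
d = 0.690252 + 0.164121 = 0.854373.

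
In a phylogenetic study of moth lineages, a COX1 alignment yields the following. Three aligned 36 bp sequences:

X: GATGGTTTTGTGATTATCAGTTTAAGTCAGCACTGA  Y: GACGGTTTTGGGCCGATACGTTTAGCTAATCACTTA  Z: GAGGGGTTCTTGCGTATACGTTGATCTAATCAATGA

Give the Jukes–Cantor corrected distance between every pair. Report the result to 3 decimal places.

d(X,Y) = 0.441, d(X,Z) = 0.548, d(Y,Z) = 0.392

X–Y: 12/36 sites differ → p ≈ 0.333333, d = −0.75 ln(1 − 0.444444) = 0.440839 ≈ 0.441.
X–Z: 14/36 sites differ → p ≈ 0.388889, d = −0.75 ln(1 − 0.518519) = 0.548166 ≈ 0.548.
Y–Z: 11/36 sites differ → p ≈ 0.305556, d = −0.75 ln(1 − 0.407408) = 0.392437 ≈ 0.392.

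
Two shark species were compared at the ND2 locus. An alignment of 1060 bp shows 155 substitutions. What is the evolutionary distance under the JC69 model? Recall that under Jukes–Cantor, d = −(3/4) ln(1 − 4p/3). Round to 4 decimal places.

0.1627

p = 155/1060 ≈ 0.146226.
d = −(3/4) ln(1 − 4p/3) = −0.75 ln(1 − 0.194968) = −0.75 ln(0.805032)
  = −0.75 × (-0.216873) = 0.162655 substitutions/site.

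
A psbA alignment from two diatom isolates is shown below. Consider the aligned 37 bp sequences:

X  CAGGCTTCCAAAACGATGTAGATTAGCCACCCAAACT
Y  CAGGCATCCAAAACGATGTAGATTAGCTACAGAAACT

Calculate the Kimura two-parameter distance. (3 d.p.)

Of 37 sites, 1 differences are transitions and 3 are transversions, so P = 1/37 ≈ 0.027027 and Q = 3/37 ≈ 0.081081.
Under the Kimura two-parameter model, d = −½ ln(1 − 2P − Q) − ¼ ln(1 − 2Q).
1 − 2P − Q = 0.864865, giving −½ ln(0.864865) = 0.072591.
1 − 2Q = 0.837838, giving −¼ ln(0.837838) = 0.044233.
d = 0.072591 + 0.044233 = 0.116824.

0.117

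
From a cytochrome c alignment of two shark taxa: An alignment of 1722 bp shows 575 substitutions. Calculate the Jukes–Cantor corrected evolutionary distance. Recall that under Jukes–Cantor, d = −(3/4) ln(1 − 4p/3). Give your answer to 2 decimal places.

0.44

p = 575/1722 ≈ 0.333914.
d = −(3/4) ln(1 − 4p/3) = −0.75 ln(1 − 0.445219) = −0.75 ln(0.554781)
  = −0.75 × (-0.589182) = 0.441887 substitutions/site.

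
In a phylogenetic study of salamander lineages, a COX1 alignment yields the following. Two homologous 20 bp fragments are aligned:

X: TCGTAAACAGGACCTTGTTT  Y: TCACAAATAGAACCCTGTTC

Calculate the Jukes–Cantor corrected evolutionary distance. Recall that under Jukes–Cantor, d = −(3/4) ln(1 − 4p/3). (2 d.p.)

0.38

The sequences differ at 6 of 20 sites (3, 4, 8, 11, 15, 20), so p = 6/20 = 0.3.
d = −(3/4) ln(1 − 4p/3) = −0.75 ln(1 − 0.4) = −0.75 ln(0.6)
  = −0.75 × (-0.510826) = 0.383120 substitutions/site.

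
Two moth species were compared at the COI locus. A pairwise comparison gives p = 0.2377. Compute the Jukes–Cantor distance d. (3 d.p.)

0.286

d = −(3/4) ln(1 − 4p/3) = −0.75 ln(1 − 0.316933) = −0.75 ln(0.683067)
  = −0.75 × (-0.381162) = 0.285872 substitutions/site.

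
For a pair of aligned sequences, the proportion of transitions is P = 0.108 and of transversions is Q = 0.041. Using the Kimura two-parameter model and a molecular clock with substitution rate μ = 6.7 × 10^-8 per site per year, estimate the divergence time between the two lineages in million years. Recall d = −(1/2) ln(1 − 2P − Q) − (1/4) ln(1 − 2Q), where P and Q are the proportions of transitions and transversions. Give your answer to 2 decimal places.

Under the Kimura two-parameter model, d = −½ ln(1 − 2P − Q) − ¼ ln(1 − 2Q).
1 − 2P − Q = 0.743, giving −½ ln(0.743) = 0.148530.
1 − 2Q = 0.918, giving −¼ ln(0.918) = 0.021389.
d = 0.148530 + 0.021389 = 0.169919.
Under a molecular clock d = 2μt, so t = d/(2μ) = 0.169919 / (2 × 6.7 × 10^-8) = 1.27 million years.

1.27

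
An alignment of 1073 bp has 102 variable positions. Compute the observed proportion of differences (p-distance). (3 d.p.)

0.095

p = 102/1073 = 0.095060… ≈ 0.095 (to 3 d.p.).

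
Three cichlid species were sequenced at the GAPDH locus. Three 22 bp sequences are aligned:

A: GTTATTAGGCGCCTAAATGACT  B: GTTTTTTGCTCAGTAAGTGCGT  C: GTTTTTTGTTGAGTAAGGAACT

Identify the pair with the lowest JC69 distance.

A–B: 10/22 differ, p = 0.455, d = 0.699.
A–C: 9/22 differ, p = 0.409, d = 0.591.
B–C: 6/22 differ, p = 0.273, d = 0.339.
The smallest distance is between B and C.

B and C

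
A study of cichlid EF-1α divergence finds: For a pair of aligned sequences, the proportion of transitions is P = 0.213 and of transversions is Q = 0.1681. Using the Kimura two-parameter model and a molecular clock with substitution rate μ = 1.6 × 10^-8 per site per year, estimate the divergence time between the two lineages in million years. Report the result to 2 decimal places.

17.29

Under the Kimura two-parameter model, d = −½ ln(1 − 2P − Q) − ¼ ln(1 − 2Q).
1 − 2P − Q = 0.4059, giving −½ ln(0.4059) = 0.450824.
1 − 2Q = 0.6638, giving −¼ ln(0.6638) = 0.102444.
d = 0.450824 + 0.102444 = 0.553268.
Under a molecular clock d = 2μt, so t = d/(2μ) = 0.553268 / (2 × 1.6 × 10^-8) = 17.29 million years.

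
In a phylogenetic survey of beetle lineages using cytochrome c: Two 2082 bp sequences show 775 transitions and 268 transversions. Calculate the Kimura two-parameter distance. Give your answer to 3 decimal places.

1.107

P = 775/2082 ≈ 0.372238 and Q = 268/2082 ≈ 0.128722.
Under the Kimura two-parameter model, d = −½ ln(1 − 2P − Q) − ¼ ln(1 − 2Q).
1 − 2P − Q = 0.126802, giving −½ ln(0.126802) = 1.032564.
1 − 2Q = 0.742556, giving −¼ ln(0.742556) = 0.074414.
d = 1.032564 + 0.074414 = 1.106978.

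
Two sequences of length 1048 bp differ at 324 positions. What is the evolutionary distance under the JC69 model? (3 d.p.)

0.399

p = 324/1048 ≈ 0.30916.
d = −(3/4) ln(1 − 4p/3) = −0.75 ln(1 − 0.412213) = −0.75 ln(0.587787)
  = −0.75 × (-0.531391) = 0.398543 substitutions/site.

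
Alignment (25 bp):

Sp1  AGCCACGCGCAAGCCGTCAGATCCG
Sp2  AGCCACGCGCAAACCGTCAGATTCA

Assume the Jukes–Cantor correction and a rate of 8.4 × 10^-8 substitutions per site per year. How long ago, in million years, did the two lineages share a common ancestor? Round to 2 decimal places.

0.78

The sequences differ at 3 of 25 sites (13, 23, 25), so p = 3/25 = 0.12.
d = −(3/4) ln(1 − 4p/3) = −0.75 ln(1 − 0.16) = −0.75 ln(0.84)
  = −0.75 × (-0.174353) = 0.130765 substitutions/site.
Under a molecular clock d = 2μt, so t = d/(2μ) = 0.130765 / (2 × 8.4 × 10^-8) = 0.78 million years.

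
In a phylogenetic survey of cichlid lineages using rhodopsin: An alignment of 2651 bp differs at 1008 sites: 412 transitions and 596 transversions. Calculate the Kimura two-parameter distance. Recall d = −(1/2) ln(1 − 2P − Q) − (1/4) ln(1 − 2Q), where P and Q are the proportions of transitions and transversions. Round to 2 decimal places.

P = 412/2651 ≈ 0.155413 and Q = 596/2651 ≈ 0.224821.
Under the Kimura two-parameter model, d = −½ ln(1 − 2P − Q) − ¼ ln(1 − 2Q).
1 − 2P − Q = 0.464353, giving −½ ln(0.464353) = 0.383555.
1 − 2Q = 0.550358, giving −¼ ln(0.550358) = 0.149297.
d = 0.383555 + 0.149297 = 0.532852.

0.53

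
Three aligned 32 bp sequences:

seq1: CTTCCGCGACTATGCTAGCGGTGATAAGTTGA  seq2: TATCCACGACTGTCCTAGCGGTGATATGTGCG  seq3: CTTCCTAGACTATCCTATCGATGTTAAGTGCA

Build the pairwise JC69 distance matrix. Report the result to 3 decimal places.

seq1–seq2: 9/32 sites differ → p = 0.28125, d = −0.75 ln(1 − 0.375) = 0.352503 ≈ 0.353.
seq1–seq3: 8/32 sites differ → p = 0.25, d = −0.75 ln(1 − 0.333333) = 0.304098 ≈ 0.304.
seq2–seq3: 10/32 sites differ → p = 0.3125, d = −0.75 ln(1 − 0.416667) = 0.404248 ≈ 0.404.

d(seq1,seq2) = 0.353, d(seq1,seq3) = 0.304, d(seq2,seq3) = 0.404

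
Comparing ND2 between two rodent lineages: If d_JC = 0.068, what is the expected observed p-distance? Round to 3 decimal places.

p = (3/4)(1 − e^(−4d/3)) = 0.75 × (1 − e^(-0.090667)) = 0.75 × (1 − 0.913322) = 0.065009.

0.065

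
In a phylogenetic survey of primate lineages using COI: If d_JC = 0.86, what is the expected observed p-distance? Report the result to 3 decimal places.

p = (3/4)(1 − e^(−4d/3)) = 0.75 × (1 − e^(-1.146667)) = 0.75 × (1 − 0.317694) = 0.511730.

0.512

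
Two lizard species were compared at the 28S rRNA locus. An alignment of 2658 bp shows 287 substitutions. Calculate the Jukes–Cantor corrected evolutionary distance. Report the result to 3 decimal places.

0.117

p = 287/2658 ≈ 0.107976.
d = −(3/4) ln(1 − 4p/3) = −0.75 ln(1 − 0.143968) = −0.75 ln(0.856032)
  = −0.75 × (-0.155448) = 0.116586 substitutions/site.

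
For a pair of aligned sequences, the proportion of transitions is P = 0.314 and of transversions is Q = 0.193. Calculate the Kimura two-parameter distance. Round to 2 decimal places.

Under the Kimura two-parameter model, d = −½ ln(1 − 2P − Q) − ¼ ln(1 − 2Q).
1 − 2P − Q = 0.179, giving −½ ln(0.179) = 0.860185.
1 − 2Q = 0.614, giving −¼ ln(0.614) = 0.121940.
d = 0.860185 + 0.121940 = 0.982125.

0.98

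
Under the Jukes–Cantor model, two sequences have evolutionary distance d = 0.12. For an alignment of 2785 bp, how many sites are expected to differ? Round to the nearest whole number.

309

Invert JC69: p = (3/4)(1 − e^(−4d/3)) = 0.75 × (1 − e^(-0.16)) = 0.75 × (1 − 0.852144) = 0.110892.
Expected differing sites = pL ≈ 0.110892 × 2785 = 308.83422 ≈ 309.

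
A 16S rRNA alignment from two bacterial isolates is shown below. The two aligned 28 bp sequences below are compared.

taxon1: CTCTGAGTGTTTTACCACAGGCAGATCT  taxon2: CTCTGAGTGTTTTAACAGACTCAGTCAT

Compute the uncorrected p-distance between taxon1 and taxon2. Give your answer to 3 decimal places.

0.250

The sequences differ at 7 of 28 positions (sites 15, 18, 20, 21, 25, 26, 27).
p = 7/28 = 0.250.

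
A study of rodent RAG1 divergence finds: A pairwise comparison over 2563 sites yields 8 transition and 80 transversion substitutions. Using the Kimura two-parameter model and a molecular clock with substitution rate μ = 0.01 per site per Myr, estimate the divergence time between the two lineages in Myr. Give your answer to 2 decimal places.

1.76

P = 8/2563 ≈ 0.003121 and Q = 80/2563 ≈ 0.031213.
Under the Kimura two-parameter model, d = −½ ln(1 − 2P − Q) − ¼ ln(1 − 2Q).
1 − 2P − Q = 0.962545, giving −½ ln(0.962545) = 0.019087.
1 − 2Q = 0.937574, giving −¼ ln(0.937574) = 0.016115.
d = 0.019087 + 0.016115 = 0.035202.
Under a molecular clock d = 2μt, so t = d/(2μ) = 0.035202 / (2 × 0.01) = 1.76 Myr.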